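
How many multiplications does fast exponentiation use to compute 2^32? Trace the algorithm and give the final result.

Computing 2^32 by squaring (build up from 2^1; each line after the first costs one multiplication):

2^1 = 2
2^2 = (2^1)^2 = 2^2 = 4
2^4 = (2^2)^2 = 4^2 = 16
2^8 = (2^4)^2 = 16^2 = 256
2^16 = (2^8)^2 = 256^2 = 65536
2^32 = (2^16)^2 = 65536^2 = 4294967296

Result: 4294967296
Multiplications needed: 5 (5 lines after 2^1)

2^32 = 4294967296. Using exponentiation by squaring, this requires 5 multiplications. The key idea: if the exponent is even, square the half-power; if odd, multiply by the base once.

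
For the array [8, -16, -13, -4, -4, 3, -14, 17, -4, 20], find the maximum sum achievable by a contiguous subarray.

Using Kadane's algorithm on [8, -16, -13, -4, -4, 3, -14, 17, -4, 20]:

Scanning through the array:
Position 1 (value -16): max_ending_here = -8, max_so_far = 8
Position 2 (value -13): max_ending_here = -13, max_so_far = 8
Position 3 (value -4): max_ending_here = -4, max_so_far = 8
Position 4 (value -4): max_ending_here = -4, max_so_far = 8
Position 5 (value 3): max_ending_here = 3, max_so_far = 8
Position 6 (value -14): max_ending_here = -11, max_so_far = 8
Position 7 (value 17): max_ending_here = 17, max_so_far = 17
Position 8 (value -4): max_ending_here = 13, max_so_far = 17
Position 9 (value 20): max_ending_here = 33, max_so_far = 33

Maximum subarray: [17, -4, 20]
Maximum sum: 33

The maximum subarray is [17, -4, 20] with sum 33. This subarray runs from index 7 to index 9.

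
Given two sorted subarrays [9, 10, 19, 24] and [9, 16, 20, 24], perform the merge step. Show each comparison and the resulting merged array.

Merging process:

Compare 9 vs 9: take 9 from left. Merged: [9]
Compare 10 vs 9: take 9 from right. Merged: [9, 9]
Compare 10 vs 16: take 10 from left. Merged: [9, 9, 10]
Compare 19 vs 16: take 16 from right. Merged: [9, 9, 10, 16]
Compare 19 vs 20: take 19 from left. Merged: [9, 9, 10, 16, 19]
Compare 24 vs 20: take 20 from right. Merged: [9, 9, 10, 16, 19, 20]
Compare 24 vs 24: take 24 from left. Merged: [9, 9, 10, 16, 19, 20, 24]
Append remaining from right: [24]. Merged: [9, 9, 10, 16, 19, 20, 24, 24]

Final merged array: [9, 9, 10, 16, 19, 20, 24, 24]
Total comparisons: 7

The merged array is [9, 9, 10, 16, 19, 20, 24, 24], requiring 7 comparisons. The merge step runs in O(n) time where n is the total number of elements.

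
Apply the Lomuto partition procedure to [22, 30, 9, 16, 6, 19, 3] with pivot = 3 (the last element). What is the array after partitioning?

Lomuto partition with pivot = 3:

Initial array: [22, 30, 9, 16, 6, 19, 3]

arr[0]=22 > 3: no swap
arr[1]=30 > 3: no swap
arr[2]=9 > 3: no swap
arr[3]=16 > 3: no swap
arr[4]=6 > 3: no swap
arr[5]=19 > 3: no swap

Place pivot at position 0: [3, 30, 9, 16, 6, 19, 22]
Pivot position: 0

After partitioning with pivot 3, the array becomes [3, 30, 9, 16, 6, 19, 22]. The pivot is placed at index 0. All elements to the left of the pivot are <= 3, and all elements to the right are > 3.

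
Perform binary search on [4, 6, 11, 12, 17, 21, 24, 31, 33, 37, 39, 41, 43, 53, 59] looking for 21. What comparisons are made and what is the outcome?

Binary search for 21 in [4, 6, 11, 12, 17, 21, 24, 31, 33, 37, 39, 41, 43, 53, 59]:

lo=0, hi=14, mid=7, arr[mid]=31 -> 31 > 21, search left half
lo=0, hi=6, mid=3, arr[mid]=12 -> 12 < 21, search right half
lo=4, hi=6, mid=5, arr[mid]=21 -> Found target at index 5!

Binary search finds 21 at index 5 after 3 comparisons. The search repeatedly halves the search space by comparing with the middle element.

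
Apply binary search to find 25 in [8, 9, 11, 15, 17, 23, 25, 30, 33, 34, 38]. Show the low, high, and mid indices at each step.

Binary search for 25 in [8, 9, 11, 15, 17, 23, 25, 30, 33, 34, 38]:

lo=0, hi=10, mid=5, arr[mid]=23 -> 23 < 25, search right half
lo=6, hi=10, mid=8, arr[mid]=33 -> 33 > 25, search left half
lo=6, hi=7, mid=6, arr[mid]=25 -> Found target at index 6!

Binary search finds 25 at index 6 after 3 comparisons. The search repeatedly halves the search space by comparing with the middle element.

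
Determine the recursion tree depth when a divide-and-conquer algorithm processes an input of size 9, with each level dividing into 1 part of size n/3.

For divide and conquer with division factor 3:

Problem sizes at each level:
Level 0: 9
Level 1: 3
Level 2: 1

The root is level 0 and the size-1 base case is level 2 (the tree spans levels 0 through 2, i.e. 3 levels counting the root), so the depth is the number of divisions: log_3(9) = 2

The recursion tree depth is log_3(9) = 2. At each level, the problem size is divided by 3, so it takes 2 divisions to reduce to a base case of size 1. The algorithm makes 1 recursive call at each level.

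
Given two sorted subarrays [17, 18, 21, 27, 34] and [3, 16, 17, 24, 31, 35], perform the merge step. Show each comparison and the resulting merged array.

Merging process:

Compare 17 vs 3: take 3 from right. Merged: [3]
Compare 17 vs 16: take 16 from right. Merged: [3, 16]
Compare 17 vs 17: take 17 from left. Merged: [3, 16, 17]
Compare 18 vs 17: take 17 from right. Merged: [3, 16, 17, 17]
Compare 18 vs 24: take 18 from left. Merged: [3, 16, 17, 17, 18]
Compare 21 vs 24: take 21 from left. Merged: [3, 16, 17, 17, 18, 21]
Compare 27 vs 24: take 24 from right. Merged: [3, 16, 17, 17, 18, 21, 24]
Compare 27 vs 31: take 27 from left. Merged: [3, 16, 17, 17, 18, 21, 24, 27]
Compare 34 vs 31: take 31 from right. Merged: [3, 16, 17, 17, 18, 21, 24, 27, 31]
Compare 34 vs 35: take 34 from left. Merged: [3, 16, 17, 17, 18, 21, 24, 27, 31, 34]
Append remaining from right: [35]. Merged: [3, 16, 17, 17, 18, 21, 24, 27, 31, 34, 35]

Final merged array: [3, 16, 17, 17, 18, 21, 24, 27, 31, 34, 35]
Total comparisons: 10

The merged array is [3, 16, 17, 17, 18, 21, 24, 27, 31, 34, 35], requiring 10 comparisons. The merge step runs in O(n) time where n is the total number of elements.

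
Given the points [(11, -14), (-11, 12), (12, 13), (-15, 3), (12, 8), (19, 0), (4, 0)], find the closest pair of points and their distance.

Computing all pairwise distances among 7 points:

d((11, -14), (-11, 12)) = 34.0588
d((11, -14), (12, 13)) = 27.0185
d((11, -14), (-15, 3)) = 31.0644
d((11, -14), (12, 8)) = 22.0227
d((11, -14), (19, 0)) = 16.1245
d((11, -14), (4, 0)) = 15.6525
d((-11, 12), (12, 13)) = 23.0217
d((-11, 12), (-15, 3)) = 9.8489
d((-11, 12), (12, 8)) = 23.3452
d((-11, 12), (19, 0)) = 32.311
d((-11, 12), (4, 0)) = 19.2094
d((12, 13), (-15, 3)) = 28.7924
d((12, 13), (12, 8)) = 5.0 <-- minimum
d((12, 13), (19, 0)) = 14.7648
d((12, 13), (4, 0)) = 15.2643
d((-15, 3), (12, 8)) = 27.4591
d((-15, 3), (19, 0)) = 34.1321
d((-15, 3), (4, 0)) = 19.2354
d((12, 8), (19, 0)) = 10.6301
d((12, 8), (4, 0)) = 11.3137
d((19, 0), (4, 0)) = 15.0

Closest pair: (12, 13) and (12, 8) with distance 5.0

The closest pair is (12, 13) and (12, 8) with Euclidean distance 5.0. For 7 points, brute-force pairwise comparison is shown above. For large n, the divide-and-conquer algorithm (sort by x, recurse on halves, check the dividing strip) achieves O(n log n).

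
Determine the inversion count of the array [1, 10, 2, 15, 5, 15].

Finding inversions in [1, 10, 2, 15, 5, 15]:

(1, 2): arr[1]=10 > arr[2]=2
(1, 4): arr[1]=10 > arr[4]=5
(3, 4): arr[3]=15 > arr[4]=5

Total inversions: 3

The array has 3 inversion(s): (1,2), (1,4), (3,4). Each pair (i,j) satisfies i < j and arr[i] > arr[j].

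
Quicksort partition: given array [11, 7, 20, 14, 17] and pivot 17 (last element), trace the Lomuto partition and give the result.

Lomuto partition with pivot = 17:

Initial array: [11, 7, 20, 14, 17]

arr[0]=11 <= 17: swap with position 0, array becomes [11, 7, 20, 14, 17]
arr[1]=7 <= 17: swap with position 1, array becomes [11, 7, 20, 14, 17]
arr[2]=20 > 17: no swap
arr[3]=14 <= 17: swap with position 2, array becomes [11, 7, 14, 20, 17]

Place pivot at position 3: [11, 7, 14, 17, 20]
Pivot position: 3

After partitioning with pivot 17, the array becomes [11, 7, 14, 17, 20]. The pivot is placed at index 3. All elements to the left of the pivot are <= 17, and all elements to the right are > 17.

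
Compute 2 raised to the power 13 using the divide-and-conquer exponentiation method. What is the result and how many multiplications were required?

Computing 2^13 by squaring (build up from 2^1; each line after the first costs one multiplication):

2^1 = 2
2^2 = (2^1)^2 = 2^2 = 4
2^3 = 2 * 2^2 = 2 * 4 = 8
2^6 = (2^3)^2 = 8^2 = 64
2^12 = (2^6)^2 = 64^2 = 4096
2^13 = 2 * 2^12 = 2 * 4096 = 8192

Result: 8192
Multiplications needed: 5 (5 lines after 2^1)

2^13 = 8192. Using exponentiation by squaring, this requires 5 multiplications. The key idea: if the exponent is even, square the half-power; if odd, multiply by the base once.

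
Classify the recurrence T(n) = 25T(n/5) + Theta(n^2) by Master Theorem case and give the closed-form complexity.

Master Theorem for T(n) = 25T(n/5) + O(n^2):

a = 25, b = 5, c = 2
log_b(a) = log_5(25) = 2.0000

Case 2: c = 2 = log_5(25) = 2.0000
T(n) = O(n^2 log n) = O(n^2 log n)

For T(n) = 25T(n/5) + O(n^2): log_5(25) = 2.0000. This is Case 2 of the Master Theorem (c = log_b(a), equal work at all levels), giving O(n^2 log n).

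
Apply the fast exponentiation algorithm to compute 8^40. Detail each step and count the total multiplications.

Computing 8^40 by squaring (build up from 8^1; each line after the first costs one multiplication):

8^1 = 8
8^2 = (8^1)^2 = 8^2 = 64
8^4 = (8^2)^2 = 64^2 = 4096
8^5 = 8 * 8^4 = 8 * 4096 = 32768
8^10 = (8^5)^2 = 32768^2 = 1073741824
8^20 = (8^10)^2 = 1073741824^2 = 1152921504606846976
8^40 = (8^20)^2 = 1152921504606846976^2 = 1329227995784915872903807060280344576

Result: 1329227995784915872903807060280344576
Multiplications needed: 6 (6 lines after 8^1)

8^40 = 1329227995784915872903807060280344576. Using exponentiation by squaring, this requires 6 multiplications. The key idea: if the exponent is even, square the half-power; if odd, multiply by the base once.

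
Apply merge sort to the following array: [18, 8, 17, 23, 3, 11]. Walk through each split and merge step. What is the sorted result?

Merge sort trace:

Split: [18, 8, 17, 23, 3, 11] -> [18, 8, 17] and [23, 3, 11]
  Split: [18, 8, 17] -> [18] and [8, 17]
    Split: [8, 17] -> [8] and [17]
    Merge: [8] + [17] -> [8, 17]
  Merge: [18] + [8, 17] -> [8, 17, 18]
  Split: [23, 3, 11] -> [23] and [3, 11]
    Split: [3, 11] -> [3] and [11]
    Merge: [3] + [11] -> [3, 11]
  Merge: [23] + [3, 11] -> [3, 11, 23]
Merge: [8, 17, 18] + [3, 11, 23] -> [3, 8, 11, 17, 18, 23]

Final sorted array: [3, 8, 11, 17, 18, 23]

The merge sort proceeds by recursively splitting the array and merging sorted halves.
After all merges, the sorted array is [3, 8, 11, 17, 18, 23].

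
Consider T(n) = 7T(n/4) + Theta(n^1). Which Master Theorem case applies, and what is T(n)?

Master Theorem for T(n) = 7T(n/4) + O(n^1):

a = 7, b = 4, c = 1
log_b(a) = log_4(7) = 1.4037

Case 1: c = 1 < log_4(7) = 1.4037
T(n) = O(n^(log_4 7))

For T(n) = 7T(n/4) + O(n^1): log_4(7) = 1.4037. This is Case 1 of the Master Theorem (c < log_b(a), work dominated by leaves), giving O(n^(log_4 7)).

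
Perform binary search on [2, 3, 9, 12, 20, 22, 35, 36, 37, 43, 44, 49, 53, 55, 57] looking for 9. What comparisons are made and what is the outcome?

Binary search for 9 in [2, 3, 9, 12, 20, 22, 35, 36, 37, 43, 44, 49, 53, 55, 57]:

lo=0, hi=14, mid=7, arr[mid]=36 -> 36 > 9, search left half
lo=0, hi=6, mid=3, arr[mid]=12 -> 12 > 9, search left half
lo=0, hi=2, mid=1, arr[mid]=3 -> 3 < 9, search right half
lo=2, hi=2, mid=2, arr[mid]=9 -> Found target at index 2!

Binary search finds 9 at index 2 after 4 comparisons. The search repeatedly halves the search space by comparing with the middle element.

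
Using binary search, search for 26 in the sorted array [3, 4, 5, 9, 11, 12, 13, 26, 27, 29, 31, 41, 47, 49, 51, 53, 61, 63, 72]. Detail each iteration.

Binary search for 26 in [3, 4, 5, 9, 11, 12, 13, 26, 27, 29, 31, 41, 47, 49, 51, 53, 61, 63, 72]:

lo=0, hi=18, mid=9, arr[mid]=29 -> 29 > 26, search left half
lo=0, hi=8, mid=4, arr[mid]=11 -> 11 < 26, search right half
lo=5, hi=8, mid=6, arr[mid]=13 -> 13 < 26, search right half
lo=7, hi=8, mid=7, arr[mid]=26 -> Found target at index 7!

Binary search finds 26 at index 7 after 4 comparisons. The search repeatedly halves the search space by comparing with the middle element.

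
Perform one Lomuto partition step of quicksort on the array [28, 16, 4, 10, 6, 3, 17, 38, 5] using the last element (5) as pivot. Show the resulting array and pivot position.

Lomuto partition with pivot = 5:

Initial array: [28, 16, 4, 10, 6, 3, 17, 38, 5]

arr[0]=28 > 5: no swap
arr[1]=16 > 5: no swap
arr[2]=4 <= 5: swap with position 0, array becomes [4, 16, 28, 10, 6, 3, 17, 38, 5]
arr[3]=10 > 5: no swap
arr[4]=6 > 5: no swap
arr[5]=3 <= 5: swap with position 1, array becomes [4, 3, 28, 10, 6, 16, 17, 38, 5]
arr[6]=17 > 5: no swap
arr[7]=38 > 5: no swap

Place pivot at position 2: [4, 3, 5, 10, 6, 16, 17, 38, 28]
Pivot position: 2

After partitioning with pivot 5, the array becomes [4, 3, 5, 10, 6, 16, 17, 38, 28]. The pivot is placed at index 2. All elements to the left of the pivot are <= 5, and all elements to the right are > 5.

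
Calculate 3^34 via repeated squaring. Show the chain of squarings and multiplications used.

Computing 3^34 by squaring (build up from 3^1; each line after the first costs one multiplication):

3^1 = 3
3^2 = (3^1)^2 = 3^2 = 9
3^4 = (3^2)^2 = 9^2 = 81
3^8 = (3^4)^2 = 81^2 = 6561
3^16 = (3^8)^2 = 6561^2 = 43046721
3^17 = 3 * 3^16 = 3 * 43046721 = 129140163
3^34 = (3^17)^2 = 129140163^2 = 16677181699666569

Result: 16677181699666569
Multiplications needed: 6 (6 lines after 3^1)

3^34 = 16677181699666569. Using exponentiation by squaring, this requires 6 multiplications. The key idea: if the exponent is even, square the half-power; if odd, multiply by the base once.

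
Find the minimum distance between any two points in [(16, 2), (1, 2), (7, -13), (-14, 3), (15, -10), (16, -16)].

Computing all pairwise distances among 6 points:

d((16, 2), (1, 2)) = 15.0
d((16, 2), (7, -13)) = 17.4929
d((16, 2), (-14, 3)) = 30.0167
d((16, 2), (15, -10)) = 12.0416
d((16, 2), (16, -16)) = 18.0
d((1, 2), (7, -13)) = 16.1555
d((1, 2), (-14, 3)) = 15.0333
d((1, 2), (15, -10)) = 18.4391
d((1, 2), (16, -16)) = 23.4307
d((7, -13), (-14, 3)) = 26.4008
d((7, -13), (15, -10)) = 8.544
d((7, -13), (16, -16)) = 9.4868
d((-14, 3), (15, -10)) = 31.7805
d((-14, 3), (16, -16)) = 35.5106
d((15, -10), (16, -16)) = 6.0828 <-- minimum

Closest pair: (15, -10) and (16, -16) with distance 6.0828

The closest pair is (15, -10) and (16, -16) with Euclidean distance 6.0828. For 6 points, brute-force pairwise comparison is shown above. For large n, the divide-and-conquer algorithm (sort by x, recurse on halves, check the dividing strip) achieves O(n log n).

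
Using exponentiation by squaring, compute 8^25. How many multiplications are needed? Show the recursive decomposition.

Computing 8^25 by squaring (build up from 8^1; each line after the first costs one multiplication):

8^1 = 8
8^2 = (8^1)^2 = 8^2 = 64
8^3 = 8 * 8^2 = 8 * 64 = 512
8^6 = (8^3)^2 = 512^2 = 262144
8^12 = (8^6)^2 = 262144^2 = 68719476736
8^24 = (8^12)^2 = 68719476736^2 = 4722366482869645213696
8^25 = 8 * 8^24 = 8 * 4722366482869645213696 = 37778931862957161709568

Result: 37778931862957161709568
Multiplications needed: 6 (6 lines after 8^1)

8^25 = 37778931862957161709568. Using exponentiation by squaring, this requires 6 multiplications. The key idea: if the exponent is even, square the half-power; if odd, multiply by the base once.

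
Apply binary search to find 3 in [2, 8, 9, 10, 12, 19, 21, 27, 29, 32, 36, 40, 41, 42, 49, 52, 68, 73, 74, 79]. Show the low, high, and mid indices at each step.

Binary search for 3 in [2, 8, 9, 10, 12, 19, 21, 27, 29, 32, 36, 40, 41, 42, 49, 52, 68, 73, 74, 79]:

lo=0, hi=19, mid=9, arr[mid]=32 -> 32 > 3, search left half
lo=0, hi=8, mid=4, arr[mid]=12 -> 12 > 3, search left half
lo=0, hi=3, mid=1, arr[mid]=8 -> 8 > 3, search left half
lo=0, hi=0, mid=0, arr[mid]=2 -> 2 < 3, search right half
lo=1 > hi=0, target 3 not found

Binary search determines that 3 is not in the array after 4 comparisons. The search space was exhausted without finding the target.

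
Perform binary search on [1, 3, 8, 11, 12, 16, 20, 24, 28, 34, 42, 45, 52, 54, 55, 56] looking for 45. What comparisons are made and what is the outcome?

Binary search for 45 in [1, 3, 8, 11, 12, 16, 20, 24, 28, 34, 42, 45, 52, 54, 55, 56]:

lo=0, hi=15, mid=7, arr[mid]=24 -> 24 < 45, search right half
lo=8, hi=15, mid=11, arr[mid]=45 -> Found target at index 11!

Binary search finds 45 at index 11 after 2 comparisons. The search repeatedly halves the search space by comparing with the middle element.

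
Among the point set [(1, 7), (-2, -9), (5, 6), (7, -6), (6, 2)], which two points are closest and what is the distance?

Computing all pairwise distances among 5 points:

d((1, 7), (-2, -9)) = 16.2788
d((1, 7), (5, 6)) = 4.1231 <-- minimum
d((1, 7), (7, -6)) = 14.3178
d((1, 7), (6, 2)) = 7.0711
d((-2, -9), (5, 6)) = 16.5529
d((-2, -9), (7, -6)) = 9.4868
d((-2, -9), (6, 2)) = 13.6015
d((5, 6), (7, -6)) = 12.1655
d((5, 6), (6, 2)) = 4.1231 <-- minimum
d((7, -6), (6, 2)) = 8.0623

Minimum distance: 4.1231 (tie among 2 pairs: (1, 7) and (5, 6); (5, 6) and (6, 2))

The minimum Euclidean distance is 4.1231. There is a tie: 2 pairs achieve this minimum — (1, 7) and (5, 6); (5, 6) and (6, 2). Any of these is a valid closest pair. For 5 points, brute-force pairwise comparison is shown above. For large n, the divide-and-conquer algorithm (sort by x, recurse on halves, check the dividing strip) achieves O(n log n).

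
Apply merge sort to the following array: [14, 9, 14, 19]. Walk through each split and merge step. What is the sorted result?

Merge sort trace:

Split: [14, 9, 14, 19] -> [14, 9] and [14, 19]
  Split: [14, 9] -> [14] and [9]
  Merge: [14] + [9] -> [9, 14]
  Split: [14, 19] -> [14] and [19]
  Merge: [14] + [19] -> [14, 19]
Merge: [9, 14] + [14, 19] -> [9, 14, 14, 19]

Final sorted array: [9, 14, 14, 19]

The merge sort proceeds by recursively splitting the array and merging sorted halves.
After all merges, the sorted array is [9, 14, 14, 19].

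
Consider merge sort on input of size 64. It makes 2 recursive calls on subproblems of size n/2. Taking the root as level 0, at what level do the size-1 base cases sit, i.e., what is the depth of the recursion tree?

For divide and conquer with division factor 2:

Problem sizes at each level:
Level 0: 64
Level 1: 32
Level 2: 16
Level 3: 8
Level 4: 4
Level 5: 2
Level 6: 1

The root is level 0 and the size-1 base case is level 6 (the tree spans levels 0 through 6, i.e. 7 levels counting the root), so the depth is the number of divisions: log_2(64) = 6

The recursion tree depth is log_2(64) = 6. At each level, the problem size is divided by 2, so it takes 6 divisions to reduce to a base case of size 1. The algorithm makes 2 recursive calls at each level.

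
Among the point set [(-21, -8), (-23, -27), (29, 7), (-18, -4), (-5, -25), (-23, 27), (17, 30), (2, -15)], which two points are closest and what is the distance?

Computing all pairwise distances among 8 points:

d((-21, -8), (-23, -27)) = 19.105
d((-21, -8), (29, 7)) = 52.2015
d((-21, -8), (-18, -4)) = 5.0 <-- minimum
d((-21, -8), (-5, -25)) = 23.3452
d((-21, -8), (-23, 27)) = 35.0571
d((-21, -8), (17, 30)) = 53.7401
d((-21, -8), (2, -15)) = 24.0416
d((-23, -27), (29, 7)) = 62.1289
d((-23, -27), (-18, -4)) = 23.5372
d((-23, -27), (-5, -25)) = 18.1108
d((-23, -27), (-23, 27)) = 54.0
d((-23, -27), (17, 30)) = 69.6348
d((-23, -27), (2, -15)) = 27.7308
d((29, 7), (-18, -4)) = 48.2701
d((29, 7), (-5, -25)) = 46.6905
d((29, 7), (-23, 27)) = 55.7136
d((29, 7), (17, 30)) = 25.9422
d((29, 7), (2, -15)) = 34.8281
d((-18, -4), (-5, -25)) = 24.6982
d((-18, -4), (-23, 27)) = 31.4006
d((-18, -4), (17, 30)) = 48.7955
d((-18, -4), (2, -15)) = 22.8254
d((-5, -25), (-23, 27)) = 55.0273
d((-5, -25), (17, 30)) = 59.2368
d((-5, -25), (2, -15)) = 12.2066
d((-23, 27), (17, 30)) = 40.1123
d((-23, 27), (2, -15)) = 48.8774
d((17, 30), (2, -15)) = 47.4342

Closest pair: (-21, -8) and (-18, -4) with distance 5.0

The closest pair is (-21, -8) and (-18, -4) with Euclidean distance 5.0. For 8 points, brute-force pairwise comparison is shown above. For large n, the divide-and-conquer algorithm (sort by x, recurse on halves, check the dividing strip) achieves O(n log n).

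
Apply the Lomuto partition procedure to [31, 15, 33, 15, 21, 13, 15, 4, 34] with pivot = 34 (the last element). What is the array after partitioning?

Lomuto partition with pivot = 34:

Initial array: [31, 15, 33, 15, 21, 13, 15, 4, 34]

arr[0]=31 <= 34: swap with position 0, array becomes [31, 15, 33, 15, 21, 13, 15, 4, 34]
arr[1]=15 <= 34: swap with position 1, array becomes [31, 15, 33, 15, 21, 13, 15, 4, 34]
arr[2]=33 <= 34: swap with position 2, array becomes [31, 15, 33, 15, 21, 13, 15, 4, 34]
arr[3]=15 <= 34: swap with position 3, array becomes [31, 15, 33, 15, 21, 13, 15, 4, 34]
arr[4]=21 <= 34: swap with position 4, array becomes [31, 15, 33, 15, 21, 13, 15, 4, 34]
arr[5]=13 <= 34: swap with position 5, array becomes [31, 15, 33, 15, 21, 13, 15, 4, 34]
arr[6]=15 <= 34: swap with position 6, array becomes [31, 15, 33, 15, 21, 13, 15, 4, 34]
arr[7]=4 <= 34: swap with position 7, array becomes [31, 15, 33, 15, 21, 13, 15, 4, 34]

Place pivot at position 8: [31, 15, 33, 15, 21, 13, 15, 4, 34]
Pivot position: 8

After partitioning with pivot 34, the array becomes [31, 15, 33, 15, 21, 13, 15, 4, 34]. The pivot is placed at index 8. All elements to the left of the pivot are <= 34, and all elements to the right are > 34.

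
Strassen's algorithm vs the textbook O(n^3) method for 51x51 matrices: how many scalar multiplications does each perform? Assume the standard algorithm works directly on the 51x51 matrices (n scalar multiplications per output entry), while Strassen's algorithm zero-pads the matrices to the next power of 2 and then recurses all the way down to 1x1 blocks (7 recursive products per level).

Matrix multiplication for 51x51 matrices:

Strassen's algorithm requires power-of-2 dimensions. Pad 51x51 to 64x64 (next power of 2).

Standard algorithm: 51^3 = 132651 multiplications
Strassen's algorithm: 7^(log2(64)) = 7^6 = 117649 multiplications
Savings: 132651 - 117649 = 15002 multiplications

Standard: 132651 multiplications (51^3). Strassen: 117649 multiplications (7^6, after padding to 64x64). Strassen reduces 8 recursive multiplications to 7 at each level.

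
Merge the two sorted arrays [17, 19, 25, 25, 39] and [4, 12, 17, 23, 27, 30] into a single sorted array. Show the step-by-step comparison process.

Merging process:

Compare 17 vs 4: take 4 from right. Merged: [4]
Compare 17 vs 12: take 12 from right. Merged: [4, 12]
Compare 17 vs 17: take 17 from left. Merged: [4, 12, 17]
Compare 19 vs 17: take 17 from right. Merged: [4, 12, 17, 17]
Compare 19 vs 23: take 19 from left. Merged: [4, 12, 17, 17, 19]
Compare 25 vs 23: take 23 from right. Merged: [4, 12, 17, 17, 19, 23]
Compare 25 vs 27: take 25 from left. Merged: [4, 12, 17, 17, 19, 23, 25]
Compare 25 vs 27: take 25 from left. Merged: [4, 12, 17, 17, 19, 23, 25, 25]
Compare 39 vs 27: take 27 from right. Merged: [4, 12, 17, 17, 19, 23, 25, 25, 27]
Compare 39 vs 30: take 30 from right. Merged: [4, 12, 17, 17, 19, 23, 25, 25, 27, 30]
Append remaining from left: [39]. Merged: [4, 12, 17, 17, 19, 23, 25, 25, 27, 30, 39]

Final merged array: [4, 12, 17, 17, 19, 23, 25, 25, 27, 30, 39]
Total comparisons: 10

The merged array is [4, 12, 17, 17, 19, 23, 25, 25, 27, 30, 39], requiring 10 comparisons. The merge step runs in O(n) time where n is the total number of elements.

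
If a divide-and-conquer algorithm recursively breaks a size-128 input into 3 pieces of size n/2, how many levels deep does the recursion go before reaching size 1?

For divide and conquer with division factor 2:

Problem sizes at each level:
Level 0: 128
Level 1: 64
Level 2: 32
Level 3: 16
Level 4: 8
Level 5: 4
Level 6: 2
Level 7: 1

The root is level 0 and the size-1 base case is level 7 (the tree spans levels 0 through 7, i.e. 8 levels counting the root), so the depth is the number of divisions: log_2(128) = 7

The recursion tree depth is log_2(128) = 7. At each level, the problem size is divided by 2, so it takes 7 divisions to reduce to a base case of size 1. The algorithm makes 3 recursive calls at each level.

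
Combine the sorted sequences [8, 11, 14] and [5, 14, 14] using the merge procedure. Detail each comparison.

Merging process:

Compare 8 vs 5: take 5 from right. Merged: [5]
Compare 8 vs 14: take 8 from left. Merged: [5, 8]
Compare 11 vs 14: take 11 from left. Merged: [5, 8, 11]
Compare 14 vs 14: take 14 from left. Merged: [5, 8, 11, 14]
Append remaining from right: [14, 14]. Merged: [5, 8, 11, 14, 14, 14]

Final merged array: [5, 8, 11, 14, 14, 14]
Total comparisons: 4

The merged array is [5, 8, 11, 14, 14, 14], requiring 4 comparisons. The merge step runs in O(n) time where n is the total number of elements.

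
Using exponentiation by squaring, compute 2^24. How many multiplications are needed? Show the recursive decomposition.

Computing 2^24 by squaring (build up from 2^1; each line after the first costs one multiplication):

2^1 = 2
2^2 = (2^1)^2 = 2^2 = 4
2^3 = 2 * 2^2 = 2 * 4 = 8
2^6 = (2^3)^2 = 8^2 = 64
2^12 = (2^6)^2 = 64^2 = 4096
2^24 = (2^12)^2 = 4096^2 = 16777216

Result: 16777216
Multiplications needed: 5 (5 lines after 2^1)

2^24 = 16777216. Using exponentiation by squaring, this requires 5 multiplications. The key idea: if the exponent is even, square the half-power; if odd, multiply by the base once.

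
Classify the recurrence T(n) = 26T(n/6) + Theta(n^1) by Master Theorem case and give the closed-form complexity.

Master Theorem for T(n) = 26T(n/6) + O(n^1):

a = 26, b = 6, c = 1
log_b(a) = log_6(26) = 1.8184

Case 1: c = 1 < log_6(26) = 1.8184
T(n) = O(n^(log_6 26))

For T(n) = 26T(n/6) + O(n^1): log_6(26) = 1.8184. This is Case 1 of the Master Theorem (c < log_b(a), work dominated by leaves), giving O(n^(log_6 26)).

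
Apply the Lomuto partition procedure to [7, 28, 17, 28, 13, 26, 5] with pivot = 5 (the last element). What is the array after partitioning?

Lomuto partition with pivot = 5:

Initial array: [7, 28, 17, 28, 13, 26, 5]

arr[0]=7 > 5: no swap
arr[1]=28 > 5: no swap
arr[2]=17 > 5: no swap
arr[3]=28 > 5: no swap
arr[4]=13 > 5: no swap
arr[5]=26 > 5: no swap

Place pivot at position 0: [5, 28, 17, 28, 13, 26, 7]
Pivot position: 0

After partitioning with pivot 5, the array becomes [5, 28, 17, 28, 13, 26, 7]. The pivot is placed at index 0. All elements to the left of the pivot are <= 5, and all elements to the right are > 5.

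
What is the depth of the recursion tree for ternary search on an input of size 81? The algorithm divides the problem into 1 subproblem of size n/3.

For divide and conquer with division factor 3:

Problem sizes at each level:
Level 0: 81
Level 1: 27
Level 2: 9
Level 3: 3
Level 4: 1

The root is level 0 and the size-1 base case is level 4 (the tree spans levels 0 through 4, i.e. 5 levels counting the root), so the depth is the number of divisions: log_3(81) = 4

The recursion tree depth is log_3(81) = 4. At each level, the problem size is divided by 3, so it takes 4 divisions to reduce to a base case of size 1. The algorithm makes 1 recursive call at each level.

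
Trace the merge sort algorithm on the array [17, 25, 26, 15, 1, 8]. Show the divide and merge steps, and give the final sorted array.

Merge sort trace:

Split: [17, 25, 26, 15, 1, 8] -> [17, 25, 26] and [15, 1, 8]
  Split: [17, 25, 26] -> [17] and [25, 26]
    Split: [25, 26] -> [25] and [26]
    Merge: [25] + [26] -> [25, 26]
  Merge: [17] + [25, 26] -> [17, 25, 26]
  Split: [15, 1, 8] -> [15] and [1, 8]
    Split: [1, 8] -> [1] and [8]
    Merge: [1] + [8] -> [1, 8]
  Merge: [15] + [1, 8] -> [1, 8, 15]
Merge: [17, 25, 26] + [1, 8, 15] -> [1, 8, 15, 17, 25, 26]

Final sorted array: [1, 8, 15, 17, 25, 26]

The merge sort proceeds by recursively splitting the array and merging sorted halves.
After all merges, the sorted array is [1, 8, 15, 17, 25, 26].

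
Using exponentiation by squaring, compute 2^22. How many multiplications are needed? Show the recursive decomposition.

Computing 2^22 by squaring (build up from 2^1; each line after the first costs one multiplication):

2^1 = 2
2^2 = (2^1)^2 = 2^2 = 4
2^4 = (2^2)^2 = 4^2 = 16
2^5 = 2 * 2^4 = 2 * 16 = 32
2^10 = (2^5)^2 = 32^2 = 1024
2^11 = 2 * 2^10 = 2 * 1024 = 2048
2^22 = (2^11)^2 = 2048^2 = 4194304

Result: 4194304
Multiplications needed: 6 (6 lines after 2^1)

2^22 = 4194304. Using exponentiation by squaring, this requires 6 multiplications. The key idea: if the exponent is even, square the half-power; if odd, multiply by the base once.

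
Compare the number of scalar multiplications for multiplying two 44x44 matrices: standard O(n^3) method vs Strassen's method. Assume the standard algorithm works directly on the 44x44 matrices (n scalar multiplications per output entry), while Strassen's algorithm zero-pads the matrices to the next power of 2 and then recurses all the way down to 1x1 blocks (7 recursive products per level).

Matrix multiplication for 44x44 matrices:

Strassen's algorithm requires power-of-2 dimensions. Pad 44x44 to 64x64 (next power of 2).

Standard algorithm: 44^3 = 85184 multiplications
Strassen's algorithm: 7^(log2(64)) = 7^6 = 117649 multiplications
Difference: 85184 - 117649 = -32465 (Strassen uses MORE here due to padding overhead — for small or just-over-power-of-2 n, padding can outweigh the per-level savings)

Standard: 85184 multiplications (44^3). Strassen: 117649 multiplications (7^6, after padding to 64x64). Strassen reduces 8 recursive multiplications to 7 at each level.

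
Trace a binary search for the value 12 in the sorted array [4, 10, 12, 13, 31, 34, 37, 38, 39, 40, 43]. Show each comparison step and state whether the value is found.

Binary search for 12 in [4, 10, 12, 13, 31, 34, 37, 38, 39, 40, 43]:

lo=0, hi=10, mid=5, arr[mid]=34 -> 34 > 12, search left half
lo=0, hi=4, mid=2, arr[mid]=12 -> Found target at index 2!

Binary search finds 12 at index 2 after 2 comparisons. The search repeatedly halves the search space by comparing with the middle element.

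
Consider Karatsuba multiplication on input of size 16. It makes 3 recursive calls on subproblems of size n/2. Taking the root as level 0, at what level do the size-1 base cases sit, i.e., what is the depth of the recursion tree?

For divide and conquer with division factor 2:

Problem sizes at each level:
Level 0: 16
Level 1: 8
Level 2: 4
Level 3: 2
Level 4: 1

The root is level 0 and the size-1 base case is level 4 (the tree spans levels 0 through 4, i.e. 5 levels counting the root), so the depth is the number of divisions: log_2(16) = 4

The recursion tree depth is log_2(16) = 4. At each level, the problem size is divided by 2, so it takes 4 divisions to reduce to a base case of size 1. The algorithm makes 3 recursive calls at each level.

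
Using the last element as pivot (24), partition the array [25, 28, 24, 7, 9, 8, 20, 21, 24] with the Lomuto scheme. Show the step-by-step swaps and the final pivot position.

Lomuto partition with pivot = 24:

Initial array: [25, 28, 24, 7, 9, 8, 20, 21, 24]

arr[0]=25 > 24: no swap
arr[1]=28 > 24: no swap
arr[2]=24 <= 24: swap with position 0, array becomes [24, 28, 25, 7, 9, 8, 20, 21, 24]
arr[3]=7 <= 24: swap with position 1, array becomes [24, 7, 25, 28, 9, 8, 20, 21, 24]
arr[4]=9 <= 24: swap with position 2, array becomes [24, 7, 9, 28, 25, 8, 20, 21, 24]
arr[5]=8 <= 24: swap with position 3, array becomes [24, 7, 9, 8, 25, 28, 20, 21, 24]
arr[6]=20 <= 24: swap with position 4, array becomes [24, 7, 9, 8, 20, 28, 25, 21, 24]
arr[7]=21 <= 24: swap with position 5, array becomes [24, 7, 9, 8, 20, 21, 25, 28, 24]

Place pivot at position 6: [24, 7, 9, 8, 20, 21, 24, 28, 25]
Pivot position: 6

After partitioning with pivot 24, the array becomes [24, 7, 9, 8, 20, 21, 24, 28, 25]. The pivot is placed at index 6. All elements to the left of the pivot are <= 24, and all elements to the right are > 24.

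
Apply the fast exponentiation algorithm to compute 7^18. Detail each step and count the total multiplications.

Computing 7^18 by squaring (build up from 7^1; each line after the first costs one multiplication):

7^1 = 7
7^2 = (7^1)^2 = 7^2 = 49
7^4 = (7^2)^2 = 49^2 = 2401
7^8 = (7^4)^2 = 2401^2 = 5764801
7^9 = 7 * 7^8 = 7 * 5764801 = 40353607
7^18 = (7^9)^2 = 40353607^2 = 1628413597910449

Result: 1628413597910449
Multiplications needed: 5 (5 lines after 7^1)

7^18 = 1628413597910449. Using exponentiation by squaring, this requires 5 multiplications. The key idea: if the exponent is even, square the half-power; if odd, multiply by the base once.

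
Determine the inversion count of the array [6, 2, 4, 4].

Finding inversions in [6, 2, 4, 4]:

(0, 1): arr[0]=6 > arr[1]=2
(0, 2): arr[0]=6 > arr[2]=4
(0, 3): arr[0]=6 > arr[3]=4

Total inversions: 3

The array has 3 inversion(s): (0,1), (0,2), (0,3). Each pair (i,j) satisfies i < j and arr[i] > arr[j].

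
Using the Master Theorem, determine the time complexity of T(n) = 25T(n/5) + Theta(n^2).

Master Theorem for T(n) = 25T(n/5) + O(n^2):

a = 25, b = 5, c = 2
log_b(a) = log_5(25) = 2.0000

Case 2: c = 2 = log_5(25) = 2.0000
T(n) = O(n^2 log n) = O(n^2 log n)

For T(n) = 25T(n/5) + O(n^2): log_5(25) = 2.0000. This is Case 2 of the Master Theorem (c = log_b(a), equal work at all levels), giving O(n^2 log n).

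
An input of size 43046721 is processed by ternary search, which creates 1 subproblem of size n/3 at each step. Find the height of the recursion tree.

For divide and conquer with division factor 3:

Problem sizes at each level:
Level 0: 43046721
Level 1: 14348907
Level 2: 4782969
Level 3: 1594323
Level 4: 531441
Level 5: 177147
Level 6: 59049
Level 7: 19683
Level 8: 6561
Level 9: 2187
Level 10: 729
Level 11: 243
Level 12: 81
Level 13: 27
Level 14: 9
Level 15: 3
Level 16: 1

The root is level 0 and the size-1 base case is level 16 (the tree spans levels 0 through 16, i.e. 17 levels counting the root), so the depth is the number of divisions: log_3(43046721) = 16

The recursion tree depth is log_3(43046721) = 16. At each level, the problem size is divided by 3, so it takes 16 divisions to reduce to a base case of size 1. The algorithm makes 1 recursive call at each level.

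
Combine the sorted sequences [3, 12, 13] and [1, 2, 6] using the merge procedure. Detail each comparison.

Merging process:

Compare 3 vs 1: take 1 from right. Merged: [1]
Compare 3 vs 2: take 2 from right. Merged: [1, 2]
Compare 3 vs 6: take 3 from left. Merged: [1, 2, 3]
Compare 12 vs 6: take 6 from right. Merged: [1, 2, 3, 6]
Append remaining from left: [12, 13]. Merged: [1, 2, 3, 6, 12, 13]

Final merged array: [1, 2, 3, 6, 12, 13]
Total comparisons: 4

The merged array is [1, 2, 3, 6, 12, 13], requiring 4 comparisons. The merge step runs in O(n) time where n is the total number of elements.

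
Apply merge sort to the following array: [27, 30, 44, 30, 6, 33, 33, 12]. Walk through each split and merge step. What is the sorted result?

Merge sort trace:

Split: [27, 30, 44, 30, 6, 33, 33, 12] -> [27, 30, 44, 30] and [6, 33, 33, 12]
  Split: [27, 30, 44, 30] -> [27, 30] and [44, 30]
    Split: [27, 30] -> [27] and [30]
    Merge: [27] + [30] -> [27, 30]
    Split: [44, 30] -> [44] and [30]
    Merge: [44] + [30] -> [30, 44]
  Merge: [27, 30] + [30, 44] -> [27, 30, 30, 44]
  Split: [6, 33, 33, 12] -> [6, 33] and [33, 12]
    Split: [6, 33] -> [6] and [33]
    Merge: [6] + [33] -> [6, 33]
    Split: [33, 12] -> [33] and [12]
    Merge: [33] + [12] -> [12, 33]
  Merge: [6, 33] + [12, 33] -> [6, 12, 33, 33]
Merge: [27, 30, 30, 44] + [6, 12, 33, 33] -> [6, 12, 27, 30, 30, 33, 33, 44]

Final sorted array: [6, 12, 27, 30, 30, 33, 33, 44]

The merge sort proceeds by recursively splitting the array and merging sorted halves.
After all merges, the sorted array is [6, 12, 27, 30, 30, 33, 33, 44].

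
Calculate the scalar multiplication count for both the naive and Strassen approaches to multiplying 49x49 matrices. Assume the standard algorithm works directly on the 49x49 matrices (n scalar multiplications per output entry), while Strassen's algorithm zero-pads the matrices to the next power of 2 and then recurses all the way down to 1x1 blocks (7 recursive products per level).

Matrix multiplication for 49x49 matrices:

Strassen's algorithm requires power-of-2 dimensions. Pad 49x49 to 64x64 (next power of 2).

Standard algorithm: 49^3 = 117649 multiplications
Strassen's algorithm: 7^(log2(64)) = 7^6 = 117649 multiplications
Savings: 117649 - 117649 = 0 multiplications

Standard: 117649 multiplications (49^3). Strassen: 117649 multiplications (7^6, after padding to 64x64). Strassen reduces 8 recursive multiplications to 7 at each level.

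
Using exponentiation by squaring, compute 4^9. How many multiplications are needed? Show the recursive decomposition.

Computing 4^9 by squaring (build up from 4^1; each line after the first costs one multiplication):

4^1 = 4
4^2 = (4^1)^2 = 4^2 = 16
4^4 = (4^2)^2 = 16^2 = 256
4^8 = (4^4)^2 = 256^2 = 65536
4^9 = 4 * 4^8 = 4 * 65536 = 262144

Result: 262144
Multiplications needed: 4 (4 lines after 4^1)

4^9 = 262144. Using exponentiation by squaring, this requires 4 multiplications. The key idea: if the exponent is even, square the half-power; if odd, multiply by the base once.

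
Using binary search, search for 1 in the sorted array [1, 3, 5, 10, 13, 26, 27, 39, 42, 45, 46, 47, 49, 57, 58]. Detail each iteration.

Binary search for 1 in [1, 3, 5, 10, 13, 26, 27, 39, 42, 45, 46, 47, 49, 57, 58]:

lo=0, hi=14, mid=7, arr[mid]=39 -> 39 > 1, search left half
lo=0, hi=6, mid=3, arr[mid]=10 -> 10 > 1, search left half
lo=0, hi=2, mid=1, arr[mid]=3 -> 3 > 1, search left half
lo=0, hi=0, mid=0, arr[mid]=1 -> Found target at index 0!

Binary search finds 1 at index 0 after 4 comparisons. The search repeatedly halves the search space by comparing with the middle element.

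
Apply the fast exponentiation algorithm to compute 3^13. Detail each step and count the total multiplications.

Computing 3^13 by squaring (build up from 3^1; each line after the first costs one multiplication):

3^1 = 3
3^2 = (3^1)^2 = 3^2 = 9
3^3 = 3 * 3^2 = 3 * 9 = 27
3^6 = (3^3)^2 = 27^2 = 729
3^12 = (3^6)^2 = 729^2 = 531441
3^13 = 3 * 3^12 = 3 * 531441 = 1594323

Result: 1594323
Multiplications needed: 5 (5 lines after 3^1)

3^13 = 1594323. Using exponentiation by squaring, this requires 5 multiplications. The key idea: if the exponent is even, square the half-power; if odd, multiply by the base once.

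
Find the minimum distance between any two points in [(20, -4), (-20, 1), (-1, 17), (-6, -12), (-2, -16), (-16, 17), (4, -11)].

Computing all pairwise distances among 7 points:

d((20, -4), (-20, 1)) = 40.3113
d((20, -4), (-1, 17)) = 29.6985
d((20, -4), (-6, -12)) = 27.2029
d((20, -4), (-2, -16)) = 25.0599
d((20, -4), (-16, 17)) = 41.6773
d((20, -4), (4, -11)) = 17.4642
d((-20, 1), (-1, 17)) = 24.8395
d((-20, 1), (-6, -12)) = 19.105
d((-20, 1), (-2, -16)) = 24.7588
d((-20, 1), (-16, 17)) = 16.4924
d((-20, 1), (4, -11)) = 26.8328
d((-1, 17), (-6, -12)) = 29.4279
d((-1, 17), (-2, -16)) = 33.0151
d((-1, 17), (-16, 17)) = 15.0
d((-1, 17), (4, -11)) = 28.4429
d((-6, -12), (-2, -16)) = 5.6569 <-- minimum
d((-6, -12), (-16, 17)) = 30.6757
d((-6, -12), (4, -11)) = 10.0499
d((-2, -16), (-16, 17)) = 35.8469
d((-2, -16), (4, -11)) = 7.8102
d((-16, 17), (4, -11)) = 34.4093

Closest pair: (-6, -12) and (-2, -16) with distance 5.6569

The closest pair is (-6, -12) and (-2, -16) with Euclidean distance 5.6569. For 7 points, brute-force pairwise comparison is shown above. For large n, the divide-and-conquer algorithm (sort by x, recurse on halves, check the dividing strip) achieves O(n log n).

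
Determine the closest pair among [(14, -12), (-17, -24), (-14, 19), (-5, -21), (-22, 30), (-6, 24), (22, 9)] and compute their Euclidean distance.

Computing all pairwise distances among 7 points:

d((14, -12), (-17, -24)) = 33.2415
d((14, -12), (-14, 19)) = 41.7732
d((14, -12), (-5, -21)) = 21.0238
d((14, -12), (-22, 30)) = 55.3173
d((14, -12), (-6, 24)) = 41.1825
d((14, -12), (22, 9)) = 22.4722
d((-17, -24), (-14, 19)) = 43.1045
d((-17, -24), (-5, -21)) = 12.3693
d((-17, -24), (-22, 30)) = 54.231
d((-17, -24), (-6, 24)) = 49.2443
d((-17, -24), (22, 9)) = 51.0882
d((-14, 19), (-5, -21)) = 41.0
d((-14, 19), (-22, 30)) = 13.6015
d((-14, 19), (-6, 24)) = 9.434 <-- minimum
d((-14, 19), (22, 9)) = 37.3631
d((-5, -21), (-22, 30)) = 53.7587
d((-5, -21), (-6, 24)) = 45.0111
d((-5, -21), (22, 9)) = 40.3609
d((-22, 30), (-6, 24)) = 17.088
d((-22, 30), (22, 9)) = 48.7545
d((-6, 24), (22, 9)) = 31.7648

Closest pair: (-14, 19) and (-6, 24) with distance 9.434

The closest pair is (-14, 19) and (-6, 24) with Euclidean distance 9.434. For 7 points, brute-force pairwise comparison is shown above. For large n, the divide-and-conquer algorithm (sort by x, recurse on halves, check the dividing strip) achieves O(n log n).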